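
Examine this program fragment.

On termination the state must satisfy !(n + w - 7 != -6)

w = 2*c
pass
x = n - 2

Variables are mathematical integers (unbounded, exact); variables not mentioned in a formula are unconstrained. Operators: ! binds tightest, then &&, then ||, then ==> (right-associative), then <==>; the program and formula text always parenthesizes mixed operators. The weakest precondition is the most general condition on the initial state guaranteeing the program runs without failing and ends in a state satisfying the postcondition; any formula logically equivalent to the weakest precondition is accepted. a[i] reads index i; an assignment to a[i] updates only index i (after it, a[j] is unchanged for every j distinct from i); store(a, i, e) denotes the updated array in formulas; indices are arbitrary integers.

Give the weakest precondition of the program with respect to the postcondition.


Working backward. After the program, the postcondition !(n + w - 7 != -6) must hold; in canonical form it is !(n + w != 1).
Before x := n - 2: !(n + w != 1)
Before skip: !(n + w != 1)
Before w := 2*c: !(2*c + n != 1)
Answer: WP = !(2*c + n != 1)


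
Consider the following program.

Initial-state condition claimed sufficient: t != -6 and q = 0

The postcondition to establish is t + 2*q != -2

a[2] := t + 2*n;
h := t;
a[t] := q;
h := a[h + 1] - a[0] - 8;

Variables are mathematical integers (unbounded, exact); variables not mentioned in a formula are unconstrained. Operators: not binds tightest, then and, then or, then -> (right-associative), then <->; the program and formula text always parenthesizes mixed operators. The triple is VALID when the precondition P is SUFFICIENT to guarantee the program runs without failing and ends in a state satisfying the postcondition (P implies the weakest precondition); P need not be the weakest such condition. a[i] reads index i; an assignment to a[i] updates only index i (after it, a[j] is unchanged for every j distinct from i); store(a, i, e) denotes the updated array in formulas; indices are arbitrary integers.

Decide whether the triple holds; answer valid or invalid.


Working backward. After the program, the postcondition t + 2*q != -2 must hold; in canonical form it is 2*q + t != -2.
Before h := a[h + 1] - a[0] - 8: 2*q + t != -2
Before a[t] := q: 2*q + t != -2
Before h := t: 2*q + t != -2
Before a[2] := t + 2*n: 2*q + t != -2
The weakest precondition is 2*q + t != -2.
Check whether t != -6 and q = 0 implies it.
Countermodel: at the initial state q = 0, t = -2, the precondition holds but the weakest precondition fails.
Answer: invalid


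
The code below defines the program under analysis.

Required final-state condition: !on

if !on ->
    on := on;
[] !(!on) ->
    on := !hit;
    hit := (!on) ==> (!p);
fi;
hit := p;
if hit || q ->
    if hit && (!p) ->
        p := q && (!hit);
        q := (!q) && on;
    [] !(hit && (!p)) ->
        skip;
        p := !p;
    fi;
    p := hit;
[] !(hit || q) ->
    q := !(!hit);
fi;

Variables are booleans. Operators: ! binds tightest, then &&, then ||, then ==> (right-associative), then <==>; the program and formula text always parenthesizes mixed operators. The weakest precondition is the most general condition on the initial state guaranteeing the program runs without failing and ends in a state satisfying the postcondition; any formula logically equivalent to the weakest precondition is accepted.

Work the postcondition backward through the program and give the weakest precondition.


Working backward. After the program, !on must hold.
Then branch requires ((hit && (!p)) ==> (!on)) && ((!(hit && (!p))) ==> (!on)); else branch requires !on.
Before the if: ((hit || q) ==> (((hit && (!p)) ==> (!on)) && ((!(hit && (!p))) ==> (!on)))) && ((!(hit || q)) ==> (!on))
Before hit := p: ((p || q) ==> (!on)) && ((!(p || q)) ==> (!on))
Then branch requires ((p || q) ==> (!on)) && ((!(p || q)) ==> (!on)); else branch requires ((p || q) ==> hit) && ((!(p || q)) ==> hit).
Before the if: ((!on) ==> (((p || q) ==> (!on)) && ((!(p || q)) ==> (!on)))) && (on ==> (((p || q) ==> hit) && ((!(p || q)) ==> hit)))
Answer: WP = ((!on) ==> (((p || q) ==> (!on)) && ((!(p || q)) ==> (!on)))) && (on ==> (((p || q) ==> hit) && ((!(p || q)) ==> hit)))


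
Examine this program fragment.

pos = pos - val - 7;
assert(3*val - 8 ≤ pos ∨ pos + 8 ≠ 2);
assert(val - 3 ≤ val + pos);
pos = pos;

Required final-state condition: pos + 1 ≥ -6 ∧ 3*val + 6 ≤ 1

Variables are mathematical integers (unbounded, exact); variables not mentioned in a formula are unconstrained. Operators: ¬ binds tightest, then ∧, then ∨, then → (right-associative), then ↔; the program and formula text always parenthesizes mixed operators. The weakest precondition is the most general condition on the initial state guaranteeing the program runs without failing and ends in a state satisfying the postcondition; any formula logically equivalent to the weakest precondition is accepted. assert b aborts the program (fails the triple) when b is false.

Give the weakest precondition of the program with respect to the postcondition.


Working backward. After the program, the postcondition pos + 1 ≥ -6 ∧ 3*val + 6 ≤ 1 must hold; in canonical form it is pos ≥ -7 ∧ 3*val ≤ -5.
Before pos := pos: pos ≥ -7 ∧ 3*val ≤ -5
Before assert val - 3 ≤ val + pos: pos ≥ -3 ∧ pos ≥ -7 ∧ 3*val ≤ -5
Before assert 3*val - 8 ≤ pos ∨ pos + 8 ≠ 2: (3*val ≤ pos + 8 ∨ pos ≠ -6) ∧ pos ≥ -3 ∧ pos ≥ -7 ∧ 3*val ≤ -5
Before pos := pos - val - 7: (4*val ≤ pos + 1 ∨ pos ≠ val + 1) ∧ pos ≥ val + 4 ∧ pos ≥ val ∧ 3*val ≤ -5
Answer: WP = (4*val ≤ pos + 1 ∨ pos ≠ val + 1) ∧ pos ≥ val + 4 ∧ pos ≥ val ∧ 3*val ≤ -5


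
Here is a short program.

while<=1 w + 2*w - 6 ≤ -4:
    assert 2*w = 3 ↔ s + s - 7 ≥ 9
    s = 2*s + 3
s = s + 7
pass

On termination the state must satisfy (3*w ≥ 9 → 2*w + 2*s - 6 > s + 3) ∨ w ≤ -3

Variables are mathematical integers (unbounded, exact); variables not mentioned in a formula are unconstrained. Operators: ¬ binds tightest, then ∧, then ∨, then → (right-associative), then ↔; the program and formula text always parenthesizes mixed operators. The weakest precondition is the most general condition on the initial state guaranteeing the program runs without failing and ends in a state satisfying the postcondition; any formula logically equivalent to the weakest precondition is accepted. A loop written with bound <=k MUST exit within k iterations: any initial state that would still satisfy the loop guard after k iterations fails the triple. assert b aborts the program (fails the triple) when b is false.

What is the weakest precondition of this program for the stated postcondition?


Working backward. After the program, the postcondition (3*w ≥ 9 → 2*w + 2*s - 6 > s + 3) ∨ w ≤ -3 must hold; in canonical form it is (3*w ≥ 9 → s + 2*w > 9) ∨ w ≤ -3.
Before skip: (3*w ≥ 9 → s + 2*w > 9) ∨ w ≤ -3
Before s := s + 7: (3*w ≥ 9 → s + 2*w > 2) ∨ w ≤ -3
Before the loop (bound <=1), unroll the exhaustion recursion (WP_0 = exit-now case; WP_j = one more guarded iteration, up to j = 1):
  WP_0: (¬(3*w ≤ 2)) ∧ ((3*w ≥ 9 → s + 2*w > 2) ∨ w ≤ -3)
  WP_1: (3*w ≤ 2 → ((2*w = 3 ↔ 2*s ≥ 16) ∧ (¬(3*w ≤ 2)) ∧ ((3*w ≥ 9 → 2*s + 2*w > -1) ∨ w ≤ -3))) ∧ ((¬(3*w ≤ 2)) → ((3*w ≥ 9 → s + 2*w > 2) ∨ w ≤ -3))
So before the loop: (3*w ≤ 2 → ((2*w = 3 ↔ 2*s ≥ 16) ∧ (¬(3*w ≤ 2)) ∧ ((3*w ≥ 9 → 2*s + 2*w > -1) ∨ w ≤ -3))) ∧ ((¬(3*w ≤ 2)) → ((3*w ≥ 9 → s + 2*w > 2) ∨ w ≤ -3))
Answer: WP = (3*w ≤ 2 → ((2*w = 3 ↔ 2*s ≥ 16) ∧ (¬(3*w ≤ 2)) ∧ ((3*w ≥ 9 → 2*s + 2*w > -1) ∨ w ≤ -3))) ∧ ((¬(3*w ≤ 2)) → ((3*w ≥ 9 → s + 2*w > 2) ∨ w ≤ -3))


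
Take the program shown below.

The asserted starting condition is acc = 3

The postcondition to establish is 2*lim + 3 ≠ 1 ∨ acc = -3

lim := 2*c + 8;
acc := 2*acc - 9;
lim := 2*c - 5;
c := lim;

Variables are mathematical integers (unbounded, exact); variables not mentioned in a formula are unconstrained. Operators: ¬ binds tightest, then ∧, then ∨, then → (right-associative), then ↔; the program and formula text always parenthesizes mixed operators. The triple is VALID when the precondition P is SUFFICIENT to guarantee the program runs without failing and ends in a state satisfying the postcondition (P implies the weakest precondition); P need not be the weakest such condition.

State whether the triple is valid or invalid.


Working backward. After the program, the postcondition 2*lim + 3 ≠ 1 ∨ acc = -3 must hold; in canonical form it is 2*lim ≠ -2 ∨ acc = -3.
Before c := lim: 2*lim ≠ -2 ∨ acc = -3
Before lim := 2*c - 5: 4*c ≠ 8 ∨ acc = -3
Before acc := 2*acc - 9: 4*c ≠ 8 ∨ 2*acc = 6
Before lim := 2*c + 8: 4*c ≠ 8 ∨ 2*acc = 6
The weakest precondition is 4*c ≠ 8 ∨ 2*acc = 6.
Check whether acc = 3 implies it.
Every state satisfying the precondition satisfies the weakest precondition: the implication holds.
Answer: valid


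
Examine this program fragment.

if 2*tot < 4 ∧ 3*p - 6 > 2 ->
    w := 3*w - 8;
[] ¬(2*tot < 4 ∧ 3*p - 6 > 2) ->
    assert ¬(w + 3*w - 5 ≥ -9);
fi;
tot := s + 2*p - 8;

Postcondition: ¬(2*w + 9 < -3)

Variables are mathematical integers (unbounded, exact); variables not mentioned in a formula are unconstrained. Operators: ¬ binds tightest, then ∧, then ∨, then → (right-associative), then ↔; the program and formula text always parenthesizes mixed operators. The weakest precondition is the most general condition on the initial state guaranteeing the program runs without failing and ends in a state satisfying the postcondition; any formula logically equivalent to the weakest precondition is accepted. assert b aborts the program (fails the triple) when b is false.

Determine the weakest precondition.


Working backward. After the program, the postcondition ¬(2*w + 9 < -3) must hold; in canonical form it is ¬(2*w < -12).
Before tot := s + 2*p - 8: ¬(2*w < -12)
Then branch requires ¬(6*w < 4); else branch requires (¬(4*w ≥ -4)) ∧ (¬(2*w < -12)).
Before the if: ((2*tot < 4 ∧ 3*p > 8) → (¬(6*w < 4))) ∧ ((¬(2*tot < 4 ∧ 3*p > 8)) → ((¬(4*w ≥ -4)) ∧ (¬(2*w < -12))))
Answer: WP = ((2*tot < 4 ∧ 3*p > 8) → (¬(6*w < 4))) ∧ ((¬(2*tot < 4 ∧ 3*p > 8)) → ((¬(4*w ≥ -4)) ∧ (¬(2*w < -12))))


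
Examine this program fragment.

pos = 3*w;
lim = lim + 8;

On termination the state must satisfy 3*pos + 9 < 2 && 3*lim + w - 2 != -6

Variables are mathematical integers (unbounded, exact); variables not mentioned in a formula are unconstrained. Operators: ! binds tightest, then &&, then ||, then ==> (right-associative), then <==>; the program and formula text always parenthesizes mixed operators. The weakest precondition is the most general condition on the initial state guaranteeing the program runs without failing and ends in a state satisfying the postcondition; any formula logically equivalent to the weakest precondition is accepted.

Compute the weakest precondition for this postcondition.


Working backward. After the program, the postcondition 3*pos + 9 < 2 && 3*lim + w - 2 != -6 must hold; in canonical form it is 3*pos < -7 && 3*lim + w != -4.
Before lim := lim + 8: 3*pos < -7 && 3*lim + w != -28
Before pos := 3*w: 9*w < -7 && 3*lim + w != -28
Answer: WP = 9*w < -7 && 3*lim + w != -28


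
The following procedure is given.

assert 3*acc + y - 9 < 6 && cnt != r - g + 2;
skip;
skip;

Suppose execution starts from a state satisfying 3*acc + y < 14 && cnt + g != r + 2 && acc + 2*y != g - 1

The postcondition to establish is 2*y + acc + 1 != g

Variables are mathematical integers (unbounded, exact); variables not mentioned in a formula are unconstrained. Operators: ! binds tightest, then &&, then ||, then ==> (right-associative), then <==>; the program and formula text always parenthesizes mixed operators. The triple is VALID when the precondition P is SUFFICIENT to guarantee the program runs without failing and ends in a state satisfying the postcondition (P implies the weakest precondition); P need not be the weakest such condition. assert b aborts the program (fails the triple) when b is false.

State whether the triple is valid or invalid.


Working backward. After the program, the postcondition 2*y + acc + 1 != g must hold; in canonical form it is acc + 2*y != g - 1.
Before skip: acc + 2*y != g - 1
Before skip: acc + 2*y != g - 1
Before assert 3*acc + y - 9 < 6 && cnt != r - g + 2: 3*acc + y < 15 && cnt + g != r + 2 && acc + 2*y != g - 1
The weakest precondition is 3*acc + y < 15 && cnt + g != r + 2 && acc + 2*y != g - 1.
Check whether 3*acc + y < 14 && cnt + g != r + 2 && acc + 2*y != g - 1 implies it.
Every state satisfying the precondition satisfies the weakest precondition: the implication holds.
Answer: valid


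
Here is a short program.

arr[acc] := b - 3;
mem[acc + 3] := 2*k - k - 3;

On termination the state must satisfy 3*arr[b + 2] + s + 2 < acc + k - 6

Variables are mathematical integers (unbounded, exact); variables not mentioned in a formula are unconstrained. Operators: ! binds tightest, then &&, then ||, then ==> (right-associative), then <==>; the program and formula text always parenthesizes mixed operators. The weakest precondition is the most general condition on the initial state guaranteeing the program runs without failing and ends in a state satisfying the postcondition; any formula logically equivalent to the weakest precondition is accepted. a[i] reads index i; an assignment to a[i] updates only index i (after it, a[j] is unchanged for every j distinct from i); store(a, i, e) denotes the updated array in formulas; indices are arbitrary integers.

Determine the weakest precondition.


Working backward. After the program, the postcondition 3*arr[b + 2] + s + 2 < acc + k - 6 must hold; in canonical form it is 3*arr[b + 2] + s < acc + k - 8.
Before mem[acc + 3] := 2*k - k - 3: 3*arr[b + 2] + s < acc + k - 8
Before arr[acc] := b - 3: 3*store(arr, acc, b - 3)[b + 2] + s < acc + k - 8
Answer: WP = 3*store(arr, acc, b - 3)[b + 2] + s < acc + k - 8


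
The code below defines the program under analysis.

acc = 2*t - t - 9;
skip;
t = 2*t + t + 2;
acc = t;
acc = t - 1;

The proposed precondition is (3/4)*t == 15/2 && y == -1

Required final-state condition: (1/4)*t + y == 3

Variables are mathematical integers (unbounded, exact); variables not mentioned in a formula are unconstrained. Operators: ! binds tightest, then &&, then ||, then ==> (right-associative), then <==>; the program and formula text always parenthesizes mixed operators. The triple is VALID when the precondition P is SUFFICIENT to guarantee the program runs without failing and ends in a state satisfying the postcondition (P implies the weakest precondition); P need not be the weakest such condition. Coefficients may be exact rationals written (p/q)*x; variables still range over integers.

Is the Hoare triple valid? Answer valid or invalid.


Working backward. After the program, (1/4)*t + y == 3 must hold.
Before acc := t - 1: (1/4)*t + y == 3
Before acc := t: (1/4)*t + y == 3
Before t := 2*t + t + 2: (3/4)*t + y == 5/2
Before skip: (3/4)*t + y == 5/2
Before acc := 2*t - t - 9: (3/4)*t + y == 5/2
The weakest precondition is (3/4)*t + y == 5/2.
Check whether (3/4)*t == 15/2 && y == -1 implies it.
Countermodel: at the initial state t = 10, y = -1, the precondition holds but the weakest precondition fails.
Answer: invalid


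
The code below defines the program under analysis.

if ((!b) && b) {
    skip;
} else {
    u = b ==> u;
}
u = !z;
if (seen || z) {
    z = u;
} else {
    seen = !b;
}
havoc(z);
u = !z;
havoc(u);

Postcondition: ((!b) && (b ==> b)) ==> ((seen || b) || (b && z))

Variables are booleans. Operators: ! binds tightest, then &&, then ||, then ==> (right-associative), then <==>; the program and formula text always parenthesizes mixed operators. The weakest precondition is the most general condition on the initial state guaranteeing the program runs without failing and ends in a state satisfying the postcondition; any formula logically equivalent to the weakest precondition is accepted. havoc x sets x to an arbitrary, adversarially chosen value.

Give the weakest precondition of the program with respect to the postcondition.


Working backward. After the program, the postcondition ((!b) && (b ==> b)) ==> ((seen || b) || (b && z)) must hold; in canonical form it is (!b) ==> (seen || b || (b && z)).
Before havoc u: (!b) ==> (seen || b || (b && z))
Before u := !z: (!b) ==> (seen || b || (b && z))
Before havoc z: (!b) ==> (seen || b)
Then branch requires (!b) ==> (seen || b); else branch requires true.
Before the if: (seen || z) ==> ((!b) ==> (seen || b))
Before u := !z: (seen || z) ==> ((!b) ==> (seen || b))
Then branch requires (seen || z) ==> ((!b) ==> (seen || b)); else branch requires (seen || z) ==> ((!b) ==> (seen || b)).
Before the if: (seen || z) ==> ((!b) ==> (seen || b))
Answer: WP = (seen || z) ==> ((!b) ==> (seen || b))


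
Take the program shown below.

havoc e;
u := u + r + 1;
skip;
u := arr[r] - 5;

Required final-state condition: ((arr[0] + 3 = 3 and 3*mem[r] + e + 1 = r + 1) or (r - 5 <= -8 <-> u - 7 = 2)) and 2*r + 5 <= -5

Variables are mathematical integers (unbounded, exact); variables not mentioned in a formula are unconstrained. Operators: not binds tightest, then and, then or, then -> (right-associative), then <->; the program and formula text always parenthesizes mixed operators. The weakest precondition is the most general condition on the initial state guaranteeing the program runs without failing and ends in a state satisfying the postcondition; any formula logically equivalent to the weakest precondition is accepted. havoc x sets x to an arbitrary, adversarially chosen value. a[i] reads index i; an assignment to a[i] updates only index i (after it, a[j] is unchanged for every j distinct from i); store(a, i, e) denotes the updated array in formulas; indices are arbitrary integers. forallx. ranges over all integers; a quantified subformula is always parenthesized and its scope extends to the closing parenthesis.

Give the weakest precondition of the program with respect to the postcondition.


Working backward. After the program, the postcondition ((arr[0] + 3 = 3 and 3*mem[r] + e + 1 = r + 1) or (r - 5 <= -8 <-> u - 7 = 2)) and 2*r + 5 <= -5 must hold; in canonical form it is ((arr[0] = 0 and 3*mem[r] + e = r) or (r <= -3 <-> u = 9)) and 2*r <= -10.
Before u := arr[r] - 5: ((arr[0] = 0 and 3*mem[r] + e = r) or (r <= -3 <-> arr[r] = 14)) and 2*r <= -10
Before skip: ((arr[0] = 0 and 3*mem[r] + e = r) or (r <= -3 <-> arr[r] = 14)) and 2*r <= -10
Before u := u + r + 1: ((arr[0] = 0 and 3*mem[r] + e = r) or (r <= -3 <-> arr[r] = 14)) and 2*r <= -10
Before havoc e: forall e_1. (((arr[0] = 0 and 3*mem[r] + e_1 = r) or (r <= -3 <-> arr[r] = 14)) and 2*r <= -10)
Answer: WP = forall e_1. (((arr[0] = 0 and 3*mem[r] + e_1 = r) or (r <= -3 <-> arr[r] = 14)) and 2*r <= -10)


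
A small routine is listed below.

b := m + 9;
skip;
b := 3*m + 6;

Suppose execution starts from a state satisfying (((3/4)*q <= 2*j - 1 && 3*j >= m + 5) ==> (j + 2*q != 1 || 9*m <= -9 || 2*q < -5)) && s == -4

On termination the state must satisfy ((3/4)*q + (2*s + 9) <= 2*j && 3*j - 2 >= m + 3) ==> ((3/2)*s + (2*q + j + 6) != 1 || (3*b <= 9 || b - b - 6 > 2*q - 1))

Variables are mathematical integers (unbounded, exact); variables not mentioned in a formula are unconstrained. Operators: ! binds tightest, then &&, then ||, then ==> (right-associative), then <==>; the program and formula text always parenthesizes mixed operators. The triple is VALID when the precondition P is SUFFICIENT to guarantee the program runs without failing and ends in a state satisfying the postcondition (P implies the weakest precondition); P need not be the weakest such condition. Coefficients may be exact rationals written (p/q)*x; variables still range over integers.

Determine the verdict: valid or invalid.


Working backward. After the program, the postcondition ((3/4)*q + (2*s + 9) <= 2*j && 3*j - 2 >= m + 3) ==> ((3/2)*s + (2*q + j + 6) != 1 || (3*b <= 9 || b - b - 6 > 2*q - 1)) must hold; in canonical form it is ((3/4)*q + 2*s <= 2*j - 9 && 3*j >= m + 5) ==> (j + 2*q + (3/2)*s != -5 || 3*b <= 9 || 2*q < -5).
Before b := 3*m + 6: ((3/4)*q + 2*s <= 2*j - 9 && 3*j >= m + 5) ==> (j + 2*q + (3/2)*s != -5 || 9*m <= -9 || 2*q < -5)
Before skip: ((3/4)*q + 2*s <= 2*j - 9 && 3*j >= m + 5) ==> (j + 2*q + (3/2)*s != -5 || 9*m <= -9 || 2*q < -5)
Before b := m + 9: ((3/4)*q + 2*s <= 2*j - 9 && 3*j >= m + 5) ==> (j + 2*q + (3/2)*s != -5 || 9*m <= -9 || 2*q < -5)
The weakest precondition is ((3/4)*q + 2*s <= 2*j - 9 && 3*j >= m + 5) ==> (j + 2*q + (3/2)*s != -5 || 9*m <= -9 || 2*q < -5).
Check whether (((3/4)*q <= 2*j - 1 && 3*j >= m + 5) ==> (j + 2*q != 1 || 9*m <= -9 || 2*q < -5)) && s == -4 implies it.
Every state satisfying the precondition satisfies the weakest precondition: the implication holds.
Answer: valid


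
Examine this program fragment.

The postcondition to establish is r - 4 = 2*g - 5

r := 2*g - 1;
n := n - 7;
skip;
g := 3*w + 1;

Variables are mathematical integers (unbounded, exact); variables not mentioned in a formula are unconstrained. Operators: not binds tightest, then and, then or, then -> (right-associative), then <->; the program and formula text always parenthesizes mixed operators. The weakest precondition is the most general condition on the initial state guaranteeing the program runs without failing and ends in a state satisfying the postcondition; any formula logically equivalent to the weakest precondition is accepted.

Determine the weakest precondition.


Working backward. After the program, the postcondition r - 4 = 2*g - 5 must hold; in canonical form it is r = 2*g - 1.
Before g := 3*w + 1: r = 6*w + 1
Before skip: r = 6*w + 1
Before n := n - 7: r = 6*w + 1
Before r := 2*g - 1: 2*g = 6*w + 2
Answer: WP = 2*g = 6*w + 2


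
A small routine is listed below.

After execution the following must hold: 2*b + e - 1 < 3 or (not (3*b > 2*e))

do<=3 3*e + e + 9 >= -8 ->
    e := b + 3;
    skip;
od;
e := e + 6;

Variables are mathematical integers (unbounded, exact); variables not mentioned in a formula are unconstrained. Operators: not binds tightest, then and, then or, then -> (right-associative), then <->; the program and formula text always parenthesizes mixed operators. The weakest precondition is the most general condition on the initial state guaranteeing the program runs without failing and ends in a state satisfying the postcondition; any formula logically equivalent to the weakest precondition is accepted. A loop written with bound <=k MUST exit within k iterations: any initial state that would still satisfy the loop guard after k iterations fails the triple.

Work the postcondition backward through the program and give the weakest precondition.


Working backward. After the program, the postcondition 2*b + e - 1 < 3 or (not (3*b > 2*e)) must hold; in canonical form it is 2*b + e < 4 or (not (3*b > 2*e)).
Before e := e + 6: 2*b + e < -2 or (not (3*b > 2*e + 12))
Before the loop (bound <=3), unroll the exhaustion recursion (WP_0 = exit-now case; WP_j = one more guarded iteration, up to j = 3):
  WP_0: (not (4*e >= -17)) and (2*b + e < -2 or (not (3*b > 2*e + 12)))
  WP_1: (4*e >= -17 -> ((not (4*b >= -29)) and (3*b < -5 or (not (b > 18))))) and ((not (4*e >= -17)) -> (2*b + e < -2 or (not (3*b > 2*e + 12))))
  WP_2: (4*e >= -17 -> ((4*b >= -29 -> ((not (4*b >= -29)) and (3*b < -5 or (not (b > 18))))) and ((not (4*b >= -29)) -> (3*b < -5 or (not (b > 18)))))) and ((not (4*e >= -17)) -> (2*b + e < -2 or (not (3*b > 2*e + 12))))
  WP_3: (4*e >= -17 -> ((4*b >= -29 -> ((4*b >= -29 -> ((not (4*b >= -29)) and (3*b < -5 or (not (b > 18))))) and ((not (4*b >= -29)) -> (3*b < -5 or (not (b > 18)))))) and ((not (4*b >= -29)) -> (3*b < -5 or (not (b > 18)))))) and ((not (4*e >= -17)) -> (2*b + e < -2 or (not (3*b > 2*e + 12))))
So before the loop: (4*e >= -17 -> ((4*b >= -29 -> ((4*b >= -29 -> ((not (4*b >= -29)) and (3*b < -5 or (not (b > 18))))) and ((not (4*b >= -29)) -> (3*b < -5 or (not (b > 18)))))) and ((not (4*b >= -29)) -> (3*b < -5 or (not (b > 18)))))) and ((not (4*e >= -17)) -> (2*b + e < -2 or (not (3*b > 2*e + 12))))
Answer: WP = (4*e >= -17 -> ((4*b >= -29 -> ((4*b >= -29 -> ((not (4*b >= -29)) and (3*b < -5 or (not (b > 18))))) and ((not (4*b >= -29)) -> (3*b < -5 or (not (b > 18)))))) and ((not (4*b >= -29)) -> (3*b < -5 or (not (b > 18)))))) and ((not (4*e >= -17)) -> (2*b + e < -2 or (not (3*b > 2*e + 12))))


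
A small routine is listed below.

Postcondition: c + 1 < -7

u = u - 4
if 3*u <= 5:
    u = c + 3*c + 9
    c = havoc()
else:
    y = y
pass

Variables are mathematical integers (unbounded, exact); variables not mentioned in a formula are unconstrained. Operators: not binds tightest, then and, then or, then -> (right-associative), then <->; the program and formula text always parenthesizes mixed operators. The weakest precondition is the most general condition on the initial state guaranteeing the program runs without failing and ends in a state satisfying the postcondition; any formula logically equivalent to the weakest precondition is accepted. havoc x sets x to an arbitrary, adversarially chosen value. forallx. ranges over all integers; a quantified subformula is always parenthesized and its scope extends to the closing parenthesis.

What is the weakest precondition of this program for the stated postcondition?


Working backward. After the program, the postcondition c + 1 < -7 must hold; in canonical form it is c < -8.
Before skip: c < -8
Then branch requires forall c_1. c_1 < -8; else branch requires c < -8.
Before the if: (3*u <= 5 -> (forall c_1. c_1 < -8)) and ((not (3*u <= 5)) -> c < -8)
Before u := u - 4: (3*u <= 17 -> (forall c_1. c_1 < -8)) and ((not (3*u <= 17)) -> c < -8)
Answer: WP = (3*u <= 17 -> (forall c_1. c_1 < -8)) and ((not (3*u <= 17)) -> c < -8)


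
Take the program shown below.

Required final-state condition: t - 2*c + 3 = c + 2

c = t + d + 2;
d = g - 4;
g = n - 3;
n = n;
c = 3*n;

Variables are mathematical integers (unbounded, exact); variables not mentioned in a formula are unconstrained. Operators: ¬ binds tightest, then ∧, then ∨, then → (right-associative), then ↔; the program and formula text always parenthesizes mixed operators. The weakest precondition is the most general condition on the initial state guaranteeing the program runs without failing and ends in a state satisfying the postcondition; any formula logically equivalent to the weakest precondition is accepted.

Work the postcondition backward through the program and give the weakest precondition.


Working backward. After the program, the postcondition t - 2*c + 3 = c + 2 must hold; in canonical form it is t = 3*c - 1.
Before c := 3*n: t = 9*n - 1
Before n := n: t = 9*n - 1
Before g := n - 3: t = 9*n - 1
Before d := g - 4: t = 9*n - 1
Before c := t + d + 2: t = 9*n - 1
Answer: WP = t = 9*n - 1


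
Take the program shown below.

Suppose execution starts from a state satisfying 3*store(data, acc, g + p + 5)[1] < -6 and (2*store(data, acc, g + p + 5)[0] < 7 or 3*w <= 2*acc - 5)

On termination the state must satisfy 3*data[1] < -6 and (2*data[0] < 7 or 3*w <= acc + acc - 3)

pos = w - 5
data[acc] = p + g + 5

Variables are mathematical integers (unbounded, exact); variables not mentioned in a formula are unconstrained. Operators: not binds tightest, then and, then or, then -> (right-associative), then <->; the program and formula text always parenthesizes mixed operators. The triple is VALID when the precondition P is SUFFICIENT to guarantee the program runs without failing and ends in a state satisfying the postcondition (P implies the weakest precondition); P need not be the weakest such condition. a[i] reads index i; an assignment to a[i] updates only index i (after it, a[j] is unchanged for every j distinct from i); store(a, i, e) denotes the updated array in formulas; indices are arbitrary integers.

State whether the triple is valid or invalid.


Working backward. After the program, the postcondition 3*data[1] < -6 and (2*data[0] < 7 or 3*w <= acc + acc - 3) must hold; in canonical form it is 3*data[1] < -6 and (2*data[0] < 7 or 3*w <= 2*acc - 3).
Before data[acc] := p + g + 5: 3*store(data, acc, g + p + 5)[1] < -6 and (2*store(data, acc, g + p + 5)[0] < 7 or 3*w <= 2*acc - 3)
Before pos := w - 5: 3*store(data, acc, g + p + 5)[1] < -6 and (2*store(data, acc, g + p + 5)[0] < 7 or 3*w <= 2*acc - 3)
The weakest precondition is 3*store(data, acc, g + p + 5)[1] < -6 and (2*store(data, acc, g + p + 5)[0] < 7 or 3*w <= 2*acc - 3).
Check whether 3*store(data, acc, g + p + 5)[1] < -6 and (2*store(data, acc, g + p + 5)[0] < 7 or 3*w <= 2*acc - 5) implies it.
Every state satisfying the precondition satisfies the weakest precondition: the implication holds.
Answer: valid


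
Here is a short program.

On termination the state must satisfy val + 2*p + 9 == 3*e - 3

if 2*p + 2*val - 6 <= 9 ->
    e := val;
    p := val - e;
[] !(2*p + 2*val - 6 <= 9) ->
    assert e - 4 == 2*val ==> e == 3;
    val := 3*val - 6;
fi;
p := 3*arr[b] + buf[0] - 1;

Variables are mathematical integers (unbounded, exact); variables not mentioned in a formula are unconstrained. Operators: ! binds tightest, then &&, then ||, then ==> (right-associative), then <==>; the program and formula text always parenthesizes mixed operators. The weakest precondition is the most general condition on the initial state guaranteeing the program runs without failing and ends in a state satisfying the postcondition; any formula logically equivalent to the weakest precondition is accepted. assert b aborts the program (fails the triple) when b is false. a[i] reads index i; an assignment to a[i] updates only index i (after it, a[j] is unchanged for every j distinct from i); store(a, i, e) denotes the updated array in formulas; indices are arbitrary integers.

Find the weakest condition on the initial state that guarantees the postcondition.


Working backward. After the program, the postcondition val + 2*p + 9 == 3*e - 3 must hold; in canonical form it is 2*p + val == 3*e - 12.
Before p := 3*arr[b] + buf[0] - 1: 6*arr[b] + 2*buf[0] + val == 3*e - 10
Then branch requires 6*arr[b] + 2*buf[0] == 2*val - 10; else branch requires (e == 2*val + 4 ==> e == 3) && 6*arr[b] + 2*buf[0] + 3*val == 3*e - 4.
Before the if: (2*p + 2*val <= 15 ==> 6*arr[b] + 2*buf[0] == 2*val - 10) && ((!(2*p + 2*val <= 15)) ==> ((e == 2*val + 4 ==> e == 3) && 6*arr[b] + 2*buf[0] + 3*val == 3*e - 4))
Answer: WP = (2*p + 2*val <= 15 ==> 6*arr[b] + 2*buf[0] == 2*val - 10) && ((!(2*p + 2*val <= 15)) ==> ((e == 2*val + 4 ==> e == 3) && 6*arr[b] + 2*buf[0] + 3*val == 3*e - 4))


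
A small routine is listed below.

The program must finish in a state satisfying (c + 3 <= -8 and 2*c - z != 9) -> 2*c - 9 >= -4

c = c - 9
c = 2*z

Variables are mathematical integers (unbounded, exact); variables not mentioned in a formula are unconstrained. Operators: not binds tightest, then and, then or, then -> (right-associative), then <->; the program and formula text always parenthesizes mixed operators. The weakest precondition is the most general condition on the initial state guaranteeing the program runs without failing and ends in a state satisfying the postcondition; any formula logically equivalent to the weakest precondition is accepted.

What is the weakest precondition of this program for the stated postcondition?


Working backward. After the program, the postcondition (c + 3 <= -8 and 2*c - z != 9) -> 2*c - 9 >= -4 must hold; in canonical form it is (c <= -11 and 2*c != z + 9) -> 2*c >= 5.
Before c := 2*z: (2*z <= -11 and 3*z != 9) -> 4*z >= 5
Before c := c - 9: (2*z <= -11 and 3*z != 9) -> 4*z >= 5
Answer: WP = (2*z <= -11 and 3*z != 9) -> 4*z >= 5


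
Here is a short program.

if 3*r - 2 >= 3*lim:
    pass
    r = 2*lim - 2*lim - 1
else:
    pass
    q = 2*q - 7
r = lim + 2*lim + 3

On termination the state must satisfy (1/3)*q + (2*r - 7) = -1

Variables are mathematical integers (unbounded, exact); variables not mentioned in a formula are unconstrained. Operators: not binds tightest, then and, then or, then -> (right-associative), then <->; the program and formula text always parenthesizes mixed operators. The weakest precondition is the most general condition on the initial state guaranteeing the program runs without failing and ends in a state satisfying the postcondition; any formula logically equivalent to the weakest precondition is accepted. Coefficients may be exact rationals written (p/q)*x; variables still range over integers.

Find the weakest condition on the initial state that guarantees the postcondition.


Working backward. After the program, the postcondition (1/3)*q + (2*r - 7) = -1 must hold; in canonical form it is (1/3)*q + 2*r = 6.
Before r := lim + 2*lim + 3: 6*lim + (1/3)*q = 0
Then branch requires 6*lim + (1/3)*q = 0; else branch requires 6*lim + (2/3)*q = 7/3.
Before the if: (3*r >= 3*lim + 2 -> 6*lim + (1/3)*q = 0) and ((not (3*r >= 3*lim + 2)) -> 6*lim + (2/3)*q = 7/3)
Answer: WP = (3*r >= 3*lim + 2 -> 6*lim + (1/3)*q = 0) and ((not (3*r >= 3*lim + 2)) -> 6*lim + (2/3)*q = 7/3)


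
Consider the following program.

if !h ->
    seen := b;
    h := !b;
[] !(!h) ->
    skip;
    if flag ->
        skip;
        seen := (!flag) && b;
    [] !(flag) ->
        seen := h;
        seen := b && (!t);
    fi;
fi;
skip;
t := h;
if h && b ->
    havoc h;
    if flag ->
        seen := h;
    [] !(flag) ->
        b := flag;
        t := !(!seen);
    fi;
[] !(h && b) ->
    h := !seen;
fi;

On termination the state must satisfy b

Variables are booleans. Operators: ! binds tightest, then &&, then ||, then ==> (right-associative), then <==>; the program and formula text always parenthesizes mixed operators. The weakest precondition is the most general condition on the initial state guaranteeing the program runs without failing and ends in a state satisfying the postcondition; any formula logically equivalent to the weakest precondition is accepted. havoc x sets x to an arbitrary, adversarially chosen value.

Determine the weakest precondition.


Working backward. After the program, b must hold.
Then branch requires (flag ==> b) && ((!flag) ==> flag); else branch requires b.
Before the if: ((h && b) ==> ((flag ==> b) && ((!flag) ==> flag))) && ((!(h && b)) ==> b)
Before t := h: ((h && b) ==> ((flag ==> b) && ((!flag) ==> flag))) && ((!(h && b)) ==> b)
Before skip: ((h && b) ==> ((flag ==> b) && ((!flag) ==> flag))) && ((!(h && b)) ==> b)
Then branch requires b; else branch requires (flag ==> (((h && b) ==> ((flag ==> b) && ((!flag) ==> flag))) && ((!(h && b)) ==> b))) && ((!flag) ==> (((h && b) ==> ((flag ==> b) && ((!flag) ==> flag))) && ((!(h && b)) ==> b))).
Before the if: ((!h) ==> b) && (h ==> ((flag ==> (((h && b) ==> ((flag ==> b) && ((!flag) ==> flag))) && ((!(h && b)) ==> b))) && ((!flag) ==> (((h && b) ==> ((flag ==> b) && ((!flag) ==> flag))) && ((!(h && b)) ==> b)))))
Answer: WP = ((!h) ==> b) && (h ==> ((flag ==> (((h && b) ==> ((flag ==> b) && ((!flag) ==> flag))) && ((!(h && b)) ==> b))) && ((!flag) ==> (((h && b) ==> ((flag ==> b) && ((!flag) ==> flag))) && ((!(h && b)) ==> b)))))


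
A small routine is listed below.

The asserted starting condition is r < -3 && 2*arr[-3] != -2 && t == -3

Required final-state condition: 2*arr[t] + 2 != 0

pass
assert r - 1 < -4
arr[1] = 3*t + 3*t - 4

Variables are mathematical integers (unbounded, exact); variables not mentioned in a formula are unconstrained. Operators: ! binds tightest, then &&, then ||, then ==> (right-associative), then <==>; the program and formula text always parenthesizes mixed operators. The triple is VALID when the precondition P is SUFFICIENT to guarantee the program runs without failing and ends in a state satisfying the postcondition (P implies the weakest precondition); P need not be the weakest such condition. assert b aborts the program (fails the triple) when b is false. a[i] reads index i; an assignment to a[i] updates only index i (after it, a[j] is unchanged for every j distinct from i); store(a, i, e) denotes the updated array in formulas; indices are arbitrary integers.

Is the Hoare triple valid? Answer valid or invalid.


Working backward. After the program, the postcondition 2*arr[t] + 2 != 0 must hold; in canonical form it is 2*arr[t] != -2.
Before arr[1] := 3*t + 3*t - 4: 2*store(arr, 1, 6*t - 4)[t] != -2
Before assert r - 1 < -4: r < -3 && 2*store(arr, 1, 6*t - 4)[t] != -2
Before skip: r < -3 && 2*store(arr, 1, 6*t - 4)[t] != -2
The weakest precondition is r < -3 && 2*store(arr, 1, 6*t - 4)[t] != -2.
Check whether r < -3 && 2*arr[-3] != -2 && t == -3 implies it.
Every state satisfying the precondition satisfies the weakest precondition: the implication holds.
Answer: valid


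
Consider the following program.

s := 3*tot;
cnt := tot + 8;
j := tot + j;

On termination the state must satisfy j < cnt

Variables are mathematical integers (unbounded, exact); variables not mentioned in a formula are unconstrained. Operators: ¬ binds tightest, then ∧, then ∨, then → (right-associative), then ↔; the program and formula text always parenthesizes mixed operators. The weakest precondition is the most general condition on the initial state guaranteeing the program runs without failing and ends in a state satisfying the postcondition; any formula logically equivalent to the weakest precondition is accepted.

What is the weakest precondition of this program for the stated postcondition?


Working backward. After the program, j < cnt must hold.
Before j := tot + j: j + tot < cnt
Before cnt := tot + 8: j < 8
Before s := 3*tot: j < 8
Answer: WP = j < 8


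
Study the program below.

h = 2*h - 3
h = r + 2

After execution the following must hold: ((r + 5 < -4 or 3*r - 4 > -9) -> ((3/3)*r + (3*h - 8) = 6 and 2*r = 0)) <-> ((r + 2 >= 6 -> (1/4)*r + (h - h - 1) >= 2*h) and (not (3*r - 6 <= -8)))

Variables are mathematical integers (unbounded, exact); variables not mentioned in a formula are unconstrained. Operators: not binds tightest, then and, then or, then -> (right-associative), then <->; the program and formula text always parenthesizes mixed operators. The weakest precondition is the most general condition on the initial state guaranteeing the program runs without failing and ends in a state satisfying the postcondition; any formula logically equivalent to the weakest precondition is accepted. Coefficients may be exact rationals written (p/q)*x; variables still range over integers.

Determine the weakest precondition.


Working backward. After the program, the postcondition ((r + 5 < -4 or 3*r - 4 > -9) -> ((3/3)*r + (3*h - 8) = 6 and 2*r = 0)) <-> ((r + 2 >= 6 -> (1/4)*r + (h - h - 1) >= 2*h) and (not (3*r - 6 <= -8))) must hold; in canonical form it is ((r < -9 or 3*r > -5) -> (3*h + r = 14 and 2*r = 0)) <-> ((r >= 4 -> (1/4)*r >= 2*h + 1) and (not (3*r <= -2))).
Before h := r + 2: ((r < -9 or 3*r > -5) -> (4*r = 8 and 2*r = 0)) <-> ((r >= 4 -> (7/4)*r <= -5) and (not (3*r <= -2)))
Before h := 2*h - 3: ((r < -9 or 3*r > -5) -> (4*r = 8 and 2*r = 0)) <-> ((r >= 4 -> (7/4)*r <= -5) and (not (3*r <= -2)))
Answer: WP = ((r < -9 or 3*r > -5) -> (4*r = 8 and 2*r = 0)) <-> ((r >= 4 -> (7/4)*r <= -5) and (not (3*r <= -2)))


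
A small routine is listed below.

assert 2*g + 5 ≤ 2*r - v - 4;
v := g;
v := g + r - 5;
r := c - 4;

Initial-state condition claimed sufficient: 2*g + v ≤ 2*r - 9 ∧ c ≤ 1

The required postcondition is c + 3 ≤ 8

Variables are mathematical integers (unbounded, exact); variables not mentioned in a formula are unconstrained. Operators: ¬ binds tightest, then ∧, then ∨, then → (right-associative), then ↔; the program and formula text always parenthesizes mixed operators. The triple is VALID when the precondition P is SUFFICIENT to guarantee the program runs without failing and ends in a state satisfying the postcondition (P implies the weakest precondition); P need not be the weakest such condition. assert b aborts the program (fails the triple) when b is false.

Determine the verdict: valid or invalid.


Working backward. After the program, the postcondition c + 3 ≤ 8 must hold; in canonical form it is c ≤ 5.
Before r := c - 4: c ≤ 5
Before v := g + r - 5: c ≤ 5
Before v := g: c ≤ 5
Before assert 2*g + 5 ≤ 2*r - v - 4: 2*g + v ≤ 2*r - 9 ∧ c ≤ 5
The weakest precondition is 2*g + v ≤ 2*r - 9 ∧ c ≤ 5.
Check whether 2*g + v ≤ 2*r - 9 ∧ c ≤ 1 implies it.
Every state satisfying the precondition satisfies the weakest precondition: the implication holds.
Answer: valid
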